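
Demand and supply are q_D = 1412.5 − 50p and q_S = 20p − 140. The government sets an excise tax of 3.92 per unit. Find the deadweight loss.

In inverse form: demand p = 28.25 − 0.02q, supply p = 7 + 0.05q.
Competitive equilibrium: 28.25 − 0.02q = 7 + 0.05q → q* = 303.5714, p* = 22.1786.
With the tax, the buyer price exceeds the seller price by 3.92: (28.25 − 0.02q) − (7 + 0.05q) = 3.92 → q' = 247.5714.
Δq = 303.5714 − 247.5714 = 56; the wedge equals the tax, 3.92.
The triangle = ½ × 56 × 3.92 = 109.76.

109.76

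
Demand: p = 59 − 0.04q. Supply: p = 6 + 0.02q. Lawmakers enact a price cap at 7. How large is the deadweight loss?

20833.33

Competitive equilibrium: 59 − 0.04q = 6 + 0.02q → q* = 883.3333, p* = 23.6667.
At the ceiling p = 7, quantity supplied = (7 − 6)/0.02 = 50.
Willingness to pay at q' = 50: 59 − 0.04·50 = 57.
Δq = 883.3333 − 50 = 833.3333; wedge = 57 − 7 = 50.
Welfare loss = ½ × 833.3333 × 50 = 20833.33.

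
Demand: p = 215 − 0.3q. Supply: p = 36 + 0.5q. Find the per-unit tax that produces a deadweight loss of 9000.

120

Competitive equilibrium: 215 − 0.3q = 36 + 0.5q → q* = 223.75, p* = 147.875.
A tax t gives Δq = t/0.8 and wedge t, so DWL = t²/1.6.
t²/1.6 = 9000 → t² = 14400 → t = 120.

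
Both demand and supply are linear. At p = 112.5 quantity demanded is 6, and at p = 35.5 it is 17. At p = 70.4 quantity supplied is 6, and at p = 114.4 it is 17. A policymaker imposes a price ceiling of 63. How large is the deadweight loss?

177.27

Demand slope = (35.5 − 112.5)/(17 − 6) = −7, so p = 154.5 − 7q.
Supply slope = (114.4 − 70.4)/(17 − 6) = 4, so p = 46.4 + 4q.
Competitive equilibrium: 154.5 − 7q = 46.4 + 4q → q* = 9.8273, p* = 85.7091.
At the ceiling p = 63, quantity supplied = (63 − 46.4)/4 = 4.15.
Willingness to pay at q' = 4.15: 154.5 − 7·4.15 = 125.45.
Δq = 9.8273 − 4.15 = 5.6773; wedge = 125.45 − 63 = 62.45.
The triangle = ½ × 5.6773 × 62.45 = 177.27.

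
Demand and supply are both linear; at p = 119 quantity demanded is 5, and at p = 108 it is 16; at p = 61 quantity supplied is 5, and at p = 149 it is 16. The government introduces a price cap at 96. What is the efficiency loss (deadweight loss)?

Demand slope = (108 − 119)/(16 − 5) = −1, so p = 124 − q.
Supply slope = (149 − 61)/(16 − 5) = 8, so p = 21 + 8q.
Competitive equilibrium: 124 − q = 21 + 8q → q* = 11.4444, p* = 112.5556.
At the ceiling p = 96, quantity supplied = (96 − 21)/8 = 9.375.
Willingness to pay at q' = 9.375: 124 − 1·9.375 = 114.625.
Δq = 11.4444 − 9.375 = 2.0694; wedge = 114.625 − 96 = 18.625.
Deadweight loss = ½ × 2.0694 × 18.625 = 19.27.

19.27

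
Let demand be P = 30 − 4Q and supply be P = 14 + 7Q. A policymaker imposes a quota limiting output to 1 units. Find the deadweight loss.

1.14

Competitive equilibrium: 30 − 4Q = 14 + 7Q → Q* = 1.4545, P* = 24.1818.
At Q = 1: demand price = 30 − 4·1 = 26; supply price = 14 + 7·1 = 21.
ΔQ = 1.4545 − 1 = 0.4545; wedge = 26 − 21 = 5.
The triangle = ½ × 0.4545 × 5 = 1.14.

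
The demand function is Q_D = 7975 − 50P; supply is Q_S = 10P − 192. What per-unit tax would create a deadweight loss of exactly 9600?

48

In inverse form: demand P = 159.5 − 0.02Q, supply P = 19.2 + 0.1Q.
Competitive equilibrium: 159.5 − 0.02Q = 19.2 + 0.1Q → Q* = 1169.1667, P* = 136.1167.
A tax t gives ΔQ = t/0.12 and wedge t, so DWL = t²/0.24.
t²/0.24 = 9600 → t² = 2304 → t = 48.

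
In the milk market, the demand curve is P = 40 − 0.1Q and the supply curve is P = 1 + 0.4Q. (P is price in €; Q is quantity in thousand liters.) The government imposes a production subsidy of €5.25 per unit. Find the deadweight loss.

Competitive equilibrium: 40 − 0.1Q = 1 + 0.4Q → Q* = 78, P* = 32.2.
The subsidy lowers effective supply by 5.25: P = 0.4Q − 4.25.
New quantity: 40 − 0.1Q = 0.4Q − 4.25 → Q' = 88.5.
Overproduction ΔQ = 88.5 − 78 = 10.5; wedge = subsidy = 5.25.
Deadweight loss = ½ × 10.5 × 5.25 = €27.56 thousand.

€27.56 thousand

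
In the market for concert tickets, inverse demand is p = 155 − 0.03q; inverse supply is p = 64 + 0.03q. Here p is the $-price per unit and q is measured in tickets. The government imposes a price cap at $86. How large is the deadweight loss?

$18408.33

Competitive equilibrium: 155 − 0.03q = 64 + 0.03q → q* = 1516.6667, p* = 109.5.
At the ceiling p = 86, quantity supplied = (86 − 64)/0.03 = 733.3333.
Willingness to pay at q' = 733.3333: 155 − 0.03·733.3333 = 133.
Δq = 1516.6667 − 733.3333 = 783.3334; wedge = 133 − 86 = 47.
The triangle = ½ × 783.3334 × 47 = $18408.33.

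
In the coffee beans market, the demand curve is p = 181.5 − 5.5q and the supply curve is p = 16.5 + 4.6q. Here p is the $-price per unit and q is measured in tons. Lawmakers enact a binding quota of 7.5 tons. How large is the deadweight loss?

$394.33

Competitive equilibrium: 181.5 − 5.5q = 16.5 + 4.6q → q* = 16.3366, p* = 91.6485.
At q = 7.5: demand price = 181.5 − 5.5·7.5 = 140.25; supply price = 16.5 + 4.6·7.5 = 51.
Δq = 16.3366 − 7.5 = 8.8366; wedge = 140.25 − 51 = 89.25.
Welfare loss = ½ × 8.8366 × 89.25 = $394.33.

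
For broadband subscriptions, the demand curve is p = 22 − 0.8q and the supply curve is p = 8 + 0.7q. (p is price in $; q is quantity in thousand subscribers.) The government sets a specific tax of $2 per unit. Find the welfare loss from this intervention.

Competitive equilibrium: 22 − 0.8q = 8 + 0.7q → q* = 9.3333, p* = 14.5333.
With the tax, the buyer price exceeds the seller price by 2: (22 − 0.8q) − (8 + 0.7q) = 2 → q' = 8.
Δq = 9.3333 − 8 = 1.3333; the wedge equals the tax, 2.
Welfare loss = ½ × 1.3333 × 2 = $1.33 thousand.

$1.33 thousand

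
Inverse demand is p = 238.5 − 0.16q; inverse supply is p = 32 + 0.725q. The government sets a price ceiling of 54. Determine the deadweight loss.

18232.92

Competitive equilibrium: 238.5 − 0.16q = 32 + 0.725q → q* = 233.33333, p* = 201.16667.
At the ceiling p = 54, quantity supplied = (54 − 32)/0.725 = 30.34483.
Willingness to pay at q' = 30.34483: 238.5 − 0.16·30.34483 = 233.64483.
Δq = 233.33333 − 30.34483 = 202.9885; wedge = 233.64483 − 54 = 179.64483.
DWL = ½ × 202.9885 × 179.64483 = 18232.92.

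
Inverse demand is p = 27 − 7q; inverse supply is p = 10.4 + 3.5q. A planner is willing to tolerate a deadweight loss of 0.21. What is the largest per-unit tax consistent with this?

Competitive equilibrium: 27 − 7q = 10.4 + 3.5q → q* = 1.581, p* = 15.9333.
A tax t gives Δq = t/10.5 and wedge t, so DWL = t²/21.
t²/21 = 0.21 → t² = 4.41 → t = 2.1.

2.1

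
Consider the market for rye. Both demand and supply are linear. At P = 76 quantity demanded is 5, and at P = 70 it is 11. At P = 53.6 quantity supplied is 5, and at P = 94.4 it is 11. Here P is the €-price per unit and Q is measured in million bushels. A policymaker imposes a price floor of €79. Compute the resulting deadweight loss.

Demand slope = (70 − 76)/(11 − 5) = −1, so P = 81 − Q.
Supply slope = (94.4 − 53.6)/(11 − 5) = 6.8, so P = 19.6 + 6.8Q.
Competitive equilibrium: 81 − Q = 19.6 + 6.8Q → Q* = 7.8718, P* = 73.1282.
At the floor P = 79, quantity demanded = (81 − 79)/1 = 2.
Sellers' marginal cost at Q' = 2: 19.6 + 6.8·2 = 33.2.
ΔQ = 7.8718 − 2 = 5.8718; wedge = 79 − 33.2 = 45.8.
The triangle = ½ × 5.8718 × 45.8 = €134.46 million.

€134.46 million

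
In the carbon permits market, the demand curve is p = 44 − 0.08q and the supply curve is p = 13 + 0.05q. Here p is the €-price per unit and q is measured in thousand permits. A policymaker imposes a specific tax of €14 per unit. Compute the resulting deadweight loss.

€753.85 thousand

Competitive equilibrium: 44 − 0.08q = 13 + 0.05q → q* = 238.4615, p* = 24.9231.
With the tax, the buyer price exceeds the seller price by 14: (44 − 0.08q) − (13 + 0.05q) = 14 → q' = 130.7692.
Δq = 238.4615 − 130.7692 = 107.6923; the wedge equals the tax, 14.
Deadweight loss = ½ × 107.6923 × 14 = €753.85 thousand.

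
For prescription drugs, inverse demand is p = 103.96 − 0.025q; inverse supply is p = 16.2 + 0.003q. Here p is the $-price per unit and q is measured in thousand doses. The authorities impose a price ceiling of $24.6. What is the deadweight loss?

$1564.46 thousand

Competitive equilibrium: 103.96 − 0.025q = 16.2 + 0.003q → q* = 3134.2857, p* = 25.6029.
At the ceiling p = 24.6, quantity supplied = (24.6 − 16.2)/0.003 = 2800.
Willingness to pay at q' = 2800: 103.96 − 0.025·2800 = 33.96.
Δq = 3134.2857 − 2800 = 334.2857; wedge = 33.96 − 24.6 = 9.36.
DWL = ½ × 334.2857 × 9.36 = $1564.46 thousand.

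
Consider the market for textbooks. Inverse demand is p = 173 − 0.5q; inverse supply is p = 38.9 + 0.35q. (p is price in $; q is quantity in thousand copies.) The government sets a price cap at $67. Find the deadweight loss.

$2551.27 thousand

Competitive equilibrium: 173 − 0.5q = 38.9 + 0.35q → q* = 157.7647, p* = 94.1176.
At the ceiling p = 67, quantity supplied = (67 − 38.9)/0.35 = 80.2857.
Willingness to pay at q' = 80.2857: 173 − 0.5·80.2857 = 132.8572.
Δq = 157.7647 − 80.2857 = 77.479; wedge = 132.8572 − 67 = 65.8572.
DWL = ½ × 77.479 × 65.8572 = $2551.27 thousand.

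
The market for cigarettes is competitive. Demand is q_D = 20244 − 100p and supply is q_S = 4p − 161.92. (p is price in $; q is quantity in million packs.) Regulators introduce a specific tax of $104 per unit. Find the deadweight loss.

$20800 million

In inverse form: demand p = 202.44 − 0.01q, supply p = 40.48 + 0.25q.
Competitive equilibrium: 202.44 − 0.01q = 40.48 + 0.25q → q* = 622.9231, p* = 196.2108.
With the tax, the buyer price exceeds the seller price by 104: (202.44 − 0.01q) − (40.48 + 0.25q) = 104 → q' = 222.9231.
Δq = 622.9231 − 222.9231 = 400; the wedge equals the tax, 104.
Deadweight loss = ½ × 400 × 104 = $20800 million.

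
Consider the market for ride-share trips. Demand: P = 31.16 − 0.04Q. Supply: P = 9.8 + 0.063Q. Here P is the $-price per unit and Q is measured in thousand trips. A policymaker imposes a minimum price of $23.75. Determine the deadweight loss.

Competitive equilibrium: 31.16 − 0.04Q = 9.8 + 0.063Q → Q* = 207.3786, P* = 22.8649.
At the floor P = 23.75, quantity demanded = (31.16 − 23.75)/0.04 = 185.25.
Sellers' marginal cost at Q' = 185.25: 9.8 + 0.063·185.25 = 21.4708.
ΔQ = 207.3786 − 185.25 = 22.1286; wedge = 23.75 − 21.4708 = 2.2792.
Deadweight loss = ½ × 22.1286 × 2.2792 = $25.22 thousand.

$25.22 thousand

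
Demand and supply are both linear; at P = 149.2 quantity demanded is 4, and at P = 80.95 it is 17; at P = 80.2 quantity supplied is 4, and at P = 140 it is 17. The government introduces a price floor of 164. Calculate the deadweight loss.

475.33

Demand slope = (80.95 − 149.2)/(17 − 4) = −5.25, so P = 170.2 − 5.25Q.
Supply slope = (140 − 80.2)/(17 − 4) = 4.6, so P = 61.8 + 4.6Q.
Competitive equilibrium: 170.2 − 5.25Q = 61.8 + 4.6Q → Q* = 11.0051, P* = 112.4234.
At the floor P = 164, quantity demanded = (170.2 − 164)/5.25 = 1.181.
Sellers' marginal cost at Q' = 1.181: 61.8 + 4.6·1.181 = 67.2326.
ΔQ = 11.0051 − 1.181 = 9.8241; wedge = 164 − 67.2326 = 96.7674.
Deadweight loss = ½ × 9.8241 × 96.7674 = 475.33.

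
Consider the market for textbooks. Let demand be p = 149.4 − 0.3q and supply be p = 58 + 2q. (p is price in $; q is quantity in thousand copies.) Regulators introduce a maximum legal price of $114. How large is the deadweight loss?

$158.48 thousand

Competitive equilibrium: 149.4 − 0.3q = 58 + 2q → q* = 39.7391, p* = 137.4783.
At the ceiling p = 114, quantity supplied = (114 − 58)/2 = 28.
Willingness to pay at q' = 28: 149.4 − 0.3·28 = 141.
Δq = 39.7391 − 28 = 11.7391; wedge = 141 − 114 = 27.
The triangle = ½ × 11.7391 × 27 = $158.48 thousand.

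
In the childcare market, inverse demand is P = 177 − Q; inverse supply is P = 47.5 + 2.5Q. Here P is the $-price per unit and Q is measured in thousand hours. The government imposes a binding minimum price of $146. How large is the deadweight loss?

$63 thousand

Competitive equilibrium: 177 − Q = 47.5 + 2.5Q → Q* = 37, P* = 140.
At the floor P = 146, quantity demanded = (177 − 146)/1 = 31.
Sellers' marginal cost at Q' = 31: 47.5 + 2.5·31 = 125.
ΔQ = 37 − 31 = 6; wedge = 146 − 125 = 21.
Welfare loss = ½ × 6 × 21 = $63 thousand.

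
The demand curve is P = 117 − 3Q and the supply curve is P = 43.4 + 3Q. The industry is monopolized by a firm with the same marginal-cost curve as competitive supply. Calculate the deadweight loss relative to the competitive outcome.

Competitive equilibrium: 117 − 3Q = 43.4 + 3Q → Q* = 12.2667, P* = 80.2.
Marginal revenue: MR = 117 − 6Q. Set MR = MC: 117 − 6Q = 43.4 + 3Q → Q_m = 8.1778.
Price P_m = 117 − 3·8.1778 = 92.4666; MC(Q_m) = 43.4 + 3·8.1778 = 67.9334.
Competitive Q* = 12.2667, so ΔQ = 4.0889; wedge = 92.4666 − 67.9334 = 24.5332.
Deadweight loss = ½ × 4.0889 × 24.5332 = 50.16.

50.16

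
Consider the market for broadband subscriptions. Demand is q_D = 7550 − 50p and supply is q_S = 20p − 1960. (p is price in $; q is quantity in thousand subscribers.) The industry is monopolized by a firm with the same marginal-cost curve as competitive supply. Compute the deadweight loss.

In inverse form: demand p = 151 − 0.02q, supply p = 98 + 0.05q.
Competitive equilibrium: 151 − 0.02q = 98 + 0.05q → q* = 757.1429, p* = 135.8571.
Marginal revenue: MR = 151 − 0.04q. Set MR = MC: 151 − 0.04q = 98 + 0.05q → q_m = 588.8889.
Price p_m = 151 − 0.02·588.8889 = 139.2222; MC(q_m) = 98 + 0.05·588.8889 = 127.4444.
Competitive q* = 757.1429, so Δq = 168.254; wedge = 139.2222 − 127.4444 = 11.7778.
DWL = ½ × 168.254 × 11.7778 = $990.83 thousand.

$990.83 thousand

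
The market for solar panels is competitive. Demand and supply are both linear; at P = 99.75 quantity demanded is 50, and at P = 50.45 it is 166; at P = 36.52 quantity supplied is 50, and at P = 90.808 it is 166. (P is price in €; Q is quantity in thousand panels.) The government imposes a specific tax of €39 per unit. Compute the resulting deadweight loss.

Demand slope = (50.45 − 99.75)/(166 − 50) = −0.425, so P = 121 − 0.425Q.
Supply slope = (90.808 − 36.52)/(166 − 50) = 0.468, so P = 13.12 + 0.468Q.
Competitive equilibrium: 121 − 0.425Q = 13.12 + 0.468Q → Q* = 120.8063, P* = 69.6573.
With the tax, the buyer price exceeds the seller price by 39: (121 − 0.425Q) − (13.12 + 0.468Q) = 39 → Q' = 77.1333.
ΔQ = 120.8063 − 77.1333 = 43.673; the wedge equals the tax, 39.
DWL = ½ × 43.673 × 39 = €851.62 thousand.

€851.62 thousand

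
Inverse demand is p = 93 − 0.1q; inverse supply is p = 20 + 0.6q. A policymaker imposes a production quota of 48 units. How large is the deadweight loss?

1108.83

Competitive equilibrium: 93 − 0.1q = 20 + 0.6q → q* = 104.2857, p* = 82.5714.
At q = 48: demand price = 93 − 0.1·48 = 88.2; supply price = 20 + 0.6·48 = 48.8.
Δq = 104.2857 − 48 = 56.2857; wedge = 88.2 − 48.8 = 39.4.
Deadweight loss = ½ × 56.2857 × 39.4 = 1108.83.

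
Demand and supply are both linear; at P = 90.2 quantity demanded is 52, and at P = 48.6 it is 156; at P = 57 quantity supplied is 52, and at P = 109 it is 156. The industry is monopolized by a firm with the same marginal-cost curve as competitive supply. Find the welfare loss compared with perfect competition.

336.62

Demand slope = (48.6 − 90.2)/(156 − 52) = −0.4, so P = 111 − 0.4Q.
Supply slope = (109 − 57)/(156 − 52) = 0.5, so P = 31 + 0.5Q.
Competitive equilibrium: 111 − 0.4Q = 31 + 0.5Q → Q* = 88.8889, P* = 75.4444.
Marginal revenue: MR = 111 − 0.8Q. Set MR = MC: 111 − 0.8Q = 31 + 0.5Q → Q_m = 61.5385.
Price P_m = 111 − 0.4·61.5385 = 86.3846; MC(Q_m) = 31 + 0.5·61.5385 = 61.7693.
Competitive Q* = 88.8889, so ΔQ = 27.3504; wedge = 86.3846 − 61.7693 = 24.6153.
The triangle = ½ × 27.3504 × 24.6153 = 336.62.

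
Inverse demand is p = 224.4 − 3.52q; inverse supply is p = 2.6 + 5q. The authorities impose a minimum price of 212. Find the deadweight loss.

2158.57

Competitive equilibrium: 224.4 − 3.52q = 2.6 + 5q → q* = 26.03286, p* = 132.76432.
At the floor p = 212, quantity demanded = (224.4 − 212)/3.52 = 3.52273.
Sellers' marginal cost at q' = 3.52273: 2.6 + 5·3.52273 = 20.21365.
Δq = 26.03286 − 3.52273 = 22.51013; wedge = 212 − 20.21365 = 191.78635.
DWL = ½ × 22.51013 × 191.78635 = 2158.57.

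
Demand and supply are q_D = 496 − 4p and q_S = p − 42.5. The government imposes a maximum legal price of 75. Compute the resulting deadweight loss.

In inverse form: demand p = 124 − 0.25q, supply p = 42.5 + q.
Competitive equilibrium: 124 − 0.25q = 42.5 + q → q* = 65.2, p* = 107.7.
At the ceiling p = 75, quantity supplied = (75 − 42.5)/1 = 32.5.
Willingness to pay at q' = 32.5: 124 − 0.25·32.5 = 115.875.
Δq = 65.2 − 32.5 = 32.7; wedge = 115.875 − 75 = 40.875.
The triangle = ½ × 32.7 × 40.875 = 668.31.

668.31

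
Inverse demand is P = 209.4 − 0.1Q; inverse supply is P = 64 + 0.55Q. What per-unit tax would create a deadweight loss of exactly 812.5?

Competitive equilibrium: 209.4 − 0.1Q = 64 + 0.55Q → Q* = 223.6923, P* = 187.0308.
A tax t gives ΔQ = t/0.65 and wedge t, so DWL = t²/1.3.
t²/1.3 = 812.5 → t² = 1056.25 → t = 32.5.

32.5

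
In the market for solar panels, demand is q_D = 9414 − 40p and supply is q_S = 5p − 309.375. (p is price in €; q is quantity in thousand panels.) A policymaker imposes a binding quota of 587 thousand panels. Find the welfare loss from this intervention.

€3808.80 thousand

In inverse form: demand p = 235.35 − 0.025q, supply p = 61.875 + 0.2q.
Competitive equilibrium: 235.35 − 0.025q = 61.875 + 0.2q → q* = 771, p* = 216.075.
At q = 587: demand price = 235.35 − 0.025·587 = 220.675; supply price = 61.875 + 0.2·587 = 179.275.
Δq = 771 − 587 = 184; wedge = 220.675 − 179.275 = 41.4.
The triangle = ½ × 184 × 41.4 = €3808.80 thousand.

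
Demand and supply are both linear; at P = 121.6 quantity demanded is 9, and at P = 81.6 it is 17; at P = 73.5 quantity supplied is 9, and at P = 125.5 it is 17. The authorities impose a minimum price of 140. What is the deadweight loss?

355.47

Demand slope = (81.6 − 121.6)/(17 − 9) = −5, so P = 166.6 − 5Q.
Supply slope = (125.5 − 73.5)/(17 − 9) = 6.5, so P = 15 + 6.5Q.
Competitive equilibrium: 166.6 − 5Q = 15 + 6.5Q → Q* = 13.1826, P* = 100.687.
At the floor P = 140, quantity demanded = (166.6 − 140)/5 = 5.32.
Sellers' marginal cost at Q' = 5.32: 15 + 6.5·5.32 = 49.58.
ΔQ = 13.1826 − 5.32 = 7.8626; wedge = 140 − 49.58 = 90.42.
Deadweight loss = ½ × 7.8626 × 90.42 = 355.47.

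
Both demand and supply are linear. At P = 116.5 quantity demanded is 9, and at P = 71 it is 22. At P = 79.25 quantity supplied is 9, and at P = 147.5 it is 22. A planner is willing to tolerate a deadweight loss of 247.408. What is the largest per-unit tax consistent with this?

65.8

Demand slope = (71 − 116.5)/(22 − 9) = −3.5, so P = 148 − 3.5Q.
Supply slope = (147.5 − 79.25)/(22 − 9) = 5.25, so P = 32 + 5.25Q.
Competitive equilibrium: 148 − 3.5Q = 32 + 5.25Q → Q* = 13.2571, P* = 101.6.
A tax t gives ΔQ = t/8.75 and wedge t, so DWL = t²/17.5.
t²/17.5 = 247.408 → t² = 4329.64 → t = 65.8.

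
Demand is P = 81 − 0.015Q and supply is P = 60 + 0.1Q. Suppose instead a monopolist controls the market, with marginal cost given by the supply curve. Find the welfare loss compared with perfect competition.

Competitive equilibrium: 81 − 0.015Q = 60 + 0.1Q → Q* = 182.6087, P* = 78.2609.
Marginal revenue: MR = 81 − 0.03Q. Set MR = MC: 81 − 0.03Q = 60 + 0.1Q → Q_m = 161.5385.
Price P_m = 81 − 0.015·161.5385 = 78.5769; MC(Q_m) = 60 + 0.1·161.5385 = 76.1539.
Competitive Q* = 182.6087, so ΔQ = 21.0702; wedge = 78.5769 − 76.1539 = 2.423.
Welfare loss = ½ × 21.0702 × 2.423 = 25.53.

25.53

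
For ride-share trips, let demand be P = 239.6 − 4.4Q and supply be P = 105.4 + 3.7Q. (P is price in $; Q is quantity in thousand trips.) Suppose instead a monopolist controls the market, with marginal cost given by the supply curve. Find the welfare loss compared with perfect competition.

$137.74 thousand

Competitive equilibrium: 239.6 − 4.4Q = 105.4 + 3.7Q → Q* = 16.5679, P* = 166.7012.
Marginal revenue: MR = 239.6 − 8.8Q. Set MR = MC: 239.6 − 8.8Q = 105.4 + 3.7Q → Q_m = 10.736.
Price P_m = 239.6 − 4.4·10.736 = 192.3616; MC(Q_m) = 105.4 + 3.7·10.736 = 145.1232.
Competitive Q* = 16.5679, so ΔQ = 5.8319; wedge = 192.3616 − 145.1232 = 47.2384.
DWL = ½ × 5.8319 × 47.2384 = $137.74 thousand.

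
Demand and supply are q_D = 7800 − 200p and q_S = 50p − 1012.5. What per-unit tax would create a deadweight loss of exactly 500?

In inverse form: demand p = 39 − 0.005q, supply p = 20.25 + 0.02q.
Competitive equilibrium: 39 − 0.005q = 20.25 + 0.02q → q* = 750, p* = 35.25.
A tax t gives Δq = t/0.025 and wedge t, so DWL = t²/0.05.
t²/0.05 = 500 → t² = 25 → t = 5.

5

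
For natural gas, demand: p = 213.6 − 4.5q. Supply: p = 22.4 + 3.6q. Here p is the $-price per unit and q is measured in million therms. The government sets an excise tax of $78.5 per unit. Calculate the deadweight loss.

$380.39 million

Competitive equilibrium: 213.6 − 4.5q = 22.4 + 3.6q → q* = 23.60494, p* = 107.37778.
With the tax, the buyer price exceeds the seller price by 78.5: (213.6 − 4.5q) − (22.4 + 3.6q) = 78.5 → q' = 13.91358.
Δq = 23.60494 − 13.91358 = 9.69136; the wedge equals the tax, 78.5.
Deadweight loss = ½ × 9.69136 × 78.5 = $380.39 million.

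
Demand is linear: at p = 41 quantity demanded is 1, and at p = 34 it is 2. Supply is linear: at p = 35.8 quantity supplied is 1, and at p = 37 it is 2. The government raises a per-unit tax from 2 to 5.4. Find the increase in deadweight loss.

Demand slope = (34 − 41)/(2 − 1) = −7, so p = 48 − 7q.
Supply slope = (37 − 35.8)/(2 − 1) = 1.2, so p = 34.6 + 1.2q.
Competitive equilibrium: 48 − 7q = 34.6 + 1.2q → q* = 1.6341, p* = 36.561.
For a per-unit tax t: Δq = t/8.2, so DWL = ½·t·(t/8.2) = t²/16.4.
At t = 2: DWL = 0.244. At t = 5.4: DWL = 1.778.
Increase = 1.778 − 0.244 = 1.53.

1.53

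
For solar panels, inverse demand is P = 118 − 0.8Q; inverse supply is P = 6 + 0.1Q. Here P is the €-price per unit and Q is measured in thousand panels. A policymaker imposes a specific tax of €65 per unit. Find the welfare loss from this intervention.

€2347.22 thousand

Competitive equilibrium: 118 − 0.8Q = 6 + 0.1Q → Q* = 124.4444, P* = 18.4444.
With the tax, the buyer price exceeds the seller price by 65: (118 − 0.8Q) − (6 + 0.1Q) = 65 → Q' = 52.2222.
ΔQ = 124.4444 − 52.2222 = 72.2222; the wedge equals the tax, 65.
The triangle = ½ × 72.2222 × 65 = €2347.22 thousand.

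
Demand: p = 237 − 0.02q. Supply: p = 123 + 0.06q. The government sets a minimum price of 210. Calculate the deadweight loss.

225

Competitive equilibrium: 237 − 0.02q = 123 + 0.06q → q* = 1425, p* = 208.5.
At the floor p = 210, quantity demanded = (237 − 210)/0.02 = 1350.
Sellers' marginal cost at q' = 1350: 123 + 0.06·1350 = 204.
Δq = 1425 − 1350 = 75; wedge = 210 − 204 = 6.
The triangle = ½ × 75 × 6 = 225.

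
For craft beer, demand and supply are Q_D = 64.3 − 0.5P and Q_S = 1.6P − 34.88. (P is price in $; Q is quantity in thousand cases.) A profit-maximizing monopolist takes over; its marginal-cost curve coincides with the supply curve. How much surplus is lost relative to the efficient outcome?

$406.27 thousand

In inverse form: demand P = 128.6 − 2Q, supply P = 21.8 + 0.625Q.
Competitive equilibrium: 128.6 − 2Q = 21.8 + 0.625Q → Q* = 40.6857, P* = 47.2286.
Marginal revenue: MR = 128.6 − 4Q. Set MR = MC: 128.6 − 4Q = 21.8 + 0.625Q → Q_m = 23.0919.
Price P_m = 128.6 − 2·23.0919 = 82.4162; MC(Q_m) = 21.8 + 0.625·23.0919 = 36.2324.
Competitive Q* = 40.6857, so ΔQ = 17.5938; wedge = 82.4162 − 36.2324 = 46.1838.
The triangle = ½ × 17.5938 × 46.1838 = $406.27 thousand.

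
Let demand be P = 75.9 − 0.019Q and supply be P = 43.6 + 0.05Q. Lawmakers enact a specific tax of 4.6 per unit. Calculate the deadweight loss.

153.33

Competitive equilibrium: 75.9 − 0.019Q = 43.6 + 0.05Q → Q* = 468.1159, P* = 67.0058.
With the tax, the buyer price exceeds the seller price by 4.6: (75.9 − 0.019Q) − (43.6 + 0.05Q) = 4.6 → Q' = 401.4493.
ΔQ = 468.1159 − 401.4493 = 66.6666; the wedge equals the tax, 4.6.
DWL = ½ × 66.6666 × 4.6 = 153.33.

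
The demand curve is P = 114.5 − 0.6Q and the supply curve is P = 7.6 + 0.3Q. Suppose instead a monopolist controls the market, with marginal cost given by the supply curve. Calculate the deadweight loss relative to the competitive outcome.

Competitive equilibrium: 114.5 − 0.6Q = 7.6 + 0.3Q → Q* = 118.7778, P* = 43.2333.
Marginal revenue: MR = 114.5 − 1.2Q. Set MR = MC: 114.5 − 1.2Q = 7.6 + 0.3Q → Q_m = 71.2667.
Price P_m = 114.5 − 0.6·71.2667 = 71.74; MC(Q_m) = 7.6 + 0.3·71.2667 = 28.98.
Competitive Q* = 118.7778, so ΔQ = 47.5111; wedge = 71.74 − 28.98 = 42.76.
DWL = ½ × 47.5111 × 42.76 = 1015.79.

1015.79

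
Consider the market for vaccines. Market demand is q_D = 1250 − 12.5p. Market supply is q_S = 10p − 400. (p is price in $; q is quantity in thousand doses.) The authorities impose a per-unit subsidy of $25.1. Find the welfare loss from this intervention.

In inverse form: demand p = 100 − 0.08q, supply p = 40 + 0.1q.
Competitive equilibrium: 100 − 0.08q = 40 + 0.1q → q* = 333.3333, p* = 73.3333.
The subsidy lowers effective supply by 25.1: p = 14.9 + 0.1q.
New quantity: 100 − 0.08q = 14.9 + 0.1q → q' = 472.7778.
Overproduction Δq = 472.7778 − 333.3333 = 139.4445; wedge = subsidy = 25.1.
The triangle = ½ × 139.4445 × 25.1 = $1750.03 thousand.

$1750.03 thousand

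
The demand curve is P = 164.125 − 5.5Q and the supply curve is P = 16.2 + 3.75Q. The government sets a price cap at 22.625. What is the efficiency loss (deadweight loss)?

942.93

Competitive equilibrium: 164.125 − 5.5Q = 16.2 + 3.75Q → Q* = 15.99189, P* = 76.16959.
At the ceiling P = 22.625, quantity supplied = (22.625 − 16.2)/3.75 = 1.71333.
Willingness to pay at Q' = 1.71333: 164.125 − 5.5·1.71333 = 154.70169.
ΔQ = 15.99189 − 1.71333 = 14.27856; wedge = 154.70169 − 22.625 = 132.07669.
DWL = ½ × 14.27856 × 132.07669 = 942.93.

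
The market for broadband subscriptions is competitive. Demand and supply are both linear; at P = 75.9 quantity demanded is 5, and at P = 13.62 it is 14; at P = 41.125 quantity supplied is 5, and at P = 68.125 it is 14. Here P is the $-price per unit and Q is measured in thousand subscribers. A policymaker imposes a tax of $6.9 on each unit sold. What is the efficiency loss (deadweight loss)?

Demand slope = (13.62 − 75.9)/(14 − 5) = −6.92, so P = 110.5 − 6.92Q.
Supply slope = (68.125 − 41.125)/(14 − 5) = 3, so P = 26.125 + 3Q.
Competitive equilibrium: 110.5 − 6.92Q = 26.125 + 3Q → Q* = 8.5055, P* = 51.6416.
With the tax, the buyer price exceeds the seller price by 6.9: (110.5 − 6.92Q) − (26.125 + 3Q) = 6.9 → Q' = 7.81.
ΔQ = 8.5055 − 7.81 = 0.6955; the wedge equals the tax, 6.9.
Deadweight loss = ½ × 0.6955 × 6.9 = $2.40 thousand.

$2.40 thousand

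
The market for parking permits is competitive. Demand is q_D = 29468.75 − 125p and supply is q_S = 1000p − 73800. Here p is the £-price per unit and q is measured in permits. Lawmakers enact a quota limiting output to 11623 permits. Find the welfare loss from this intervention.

£182678.87

In inverse form: demand p = 235.75 − 0.008q, supply p = 73.8 + 0.001q.
Competitive equilibrium: 235.75 − 0.008q = 73.8 + 0.001q → q* = 17994.4444, p* = 91.7944.
At q = 11623: demand price = 235.75 − 0.008·11623 = 142.766; supply price = 73.8 + 0.001·11623 = 85.423.
Δq = 17994.4444 − 11623 = 6371.4444; wedge = 142.766 − 85.423 = 57.343.
Deadweight loss = ½ × 6371.4444 × 57.343 = £182678.87.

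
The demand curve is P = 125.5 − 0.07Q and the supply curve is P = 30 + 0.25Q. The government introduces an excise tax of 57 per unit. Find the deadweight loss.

Competitive equilibrium: 125.5 − 0.07Q = 30 + 0.25Q → Q* = 298.4375, P* = 104.6094.
With the tax, the buyer price exceeds the seller price by 57: (125.5 − 0.07Q) − (30 + 0.25Q) = 57 → Q' = 120.3125.
ΔQ = 298.4375 − 120.3125 = 178.125; the wedge equals the tax, 57.
Deadweight loss = ½ × 178.125 × 57 = 5076.56.

5076.56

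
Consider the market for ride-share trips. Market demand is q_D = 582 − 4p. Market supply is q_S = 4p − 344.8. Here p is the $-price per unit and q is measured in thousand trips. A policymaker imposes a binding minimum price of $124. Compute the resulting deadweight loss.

$265.69 thousand

In inverse form: demand p = 145.5 − 0.25q, supply p = 86.2 + 0.25q.
Competitive equilibrium: 145.5 − 0.25q = 86.2 + 0.25q → q* = 118.6, p* = 115.85.
At the floor p = 124, quantity demanded = (145.5 − 124)/0.25 = 86.
Sellers' marginal cost at q' = 86: 86.2 + 0.25·86 = 107.7.
Δq = 118.6 − 86 = 32.6; wedge = 124 − 107.7 = 16.3.
DWL = ½ × 32.6 × 16.3 = $265.69 thousand.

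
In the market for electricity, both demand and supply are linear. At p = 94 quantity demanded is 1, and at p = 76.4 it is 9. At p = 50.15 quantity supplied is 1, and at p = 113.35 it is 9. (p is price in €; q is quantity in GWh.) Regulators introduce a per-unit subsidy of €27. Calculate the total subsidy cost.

€216.40

Demand slope = (76.4 − 94)/(9 − 1) = −2.2, so p = 96.2 − 2.2q.
Supply slope = (113.35 − 50.15)/(9 − 1) = 7.9, so p = 42.25 + 7.9q.
Competitive equilibrium: 96.2 − 2.2q = 42.25 + 7.9q → q* = 5.3416, p* = 84.4485.
The subsidy lowers effective supply by 27: p = 15.25 + 7.9q.
New quantity: 96.2 − 2.2q = 15.25 + 7.9q → q' = 8.0149.
Total subsidy cost = 27 × 8.0149 = €216.40.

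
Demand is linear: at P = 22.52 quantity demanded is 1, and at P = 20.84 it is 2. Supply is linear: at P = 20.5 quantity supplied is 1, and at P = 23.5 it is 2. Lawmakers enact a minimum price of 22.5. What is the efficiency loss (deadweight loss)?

0.41

Demand slope = (20.84 − 22.52)/(2 − 1) = −1.68, so P = 24.2 − 1.68Q.
Supply slope = (23.5 − 20.5)/(2 − 1) = 3, so P = 17.5 + 3Q.
Competitive equilibrium: 24.2 − 1.68Q = 17.5 + 3Q → Q* = 1.4316, P* = 21.7949.
At the floor P = 22.5, quantity demanded = (24.2 − 22.5)/1.68 = 1.0119.
Sellers' marginal cost at Q' = 1.0119: 17.5 + 3·1.0119 = 20.5357.
ΔQ = 1.4316 − 1.0119 = 0.4197; wedge = 22.5 − 20.5357 = 1.9643.
The triangle = ½ × 0.4197 × 1.9643 = 0.41.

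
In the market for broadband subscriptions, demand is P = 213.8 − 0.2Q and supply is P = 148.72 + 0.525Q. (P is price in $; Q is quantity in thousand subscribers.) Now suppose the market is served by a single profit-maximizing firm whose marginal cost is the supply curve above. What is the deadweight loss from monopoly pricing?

$136.55 thousand

Competitive equilibrium: 213.8 − 0.2Q = 148.72 + 0.525Q → Q* = 89.7655, P* = 195.8469.
Marginal revenue: MR = 213.8 − 0.4Q. Set MR = MC: 213.8 − 0.4Q = 148.72 + 0.525Q → Q_m = 70.3568.
Price P_m = 213.8 − 0.2·70.3568 = 199.7286; MC(Q_m) = 148.72 + 0.525·70.3568 = 185.6573.
Competitive Q* = 89.7655, so ΔQ = 19.4087; wedge = 199.7286 − 185.6573 = 14.0713.
DWL = ½ × 19.4087 × 14.0713 = $136.55 thousand.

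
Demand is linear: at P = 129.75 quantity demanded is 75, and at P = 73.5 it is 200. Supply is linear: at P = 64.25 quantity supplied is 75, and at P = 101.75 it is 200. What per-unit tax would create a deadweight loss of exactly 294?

Demand slope = (73.5 − 129.75)/(200 − 75) = −0.45, so P = 163.5 − 0.45Q.
Supply slope = (101.75 − 64.25)/(200 − 75) = 0.3, so P = 41.75 + 0.3Q.
Competitive equilibrium: 163.5 − 0.45Q = 41.75 + 0.3Q → Q* = 162.3333, P* = 90.45.
A tax t gives ΔQ = t/0.75 and wedge t, so DWL = t²/1.5.
t²/1.5 = 294 → t² = 441 → t = 21.

21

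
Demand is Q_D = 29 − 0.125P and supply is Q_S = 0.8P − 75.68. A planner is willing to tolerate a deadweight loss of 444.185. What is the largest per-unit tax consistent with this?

In inverse form: demand P = 232 − 8Q, supply P = 94.6 + 1.25Q.
Competitive equilibrium: 232 − 8Q = 94.6 + 1.25Q → Q* = 14.8541, P* = 113.1676.
A tax t gives ΔQ = t/9.25 and wedge t, so DWL = t²/18.5.
t²/18.5 = 444.185 → t² = 8217.4225 → t = 90.65.

90.65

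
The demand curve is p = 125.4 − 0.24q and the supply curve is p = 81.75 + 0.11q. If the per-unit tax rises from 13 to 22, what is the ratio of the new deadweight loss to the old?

2.864

Competitive equilibrium: 125.4 − 0.24q = 81.75 + 0.11q → q* = 124.7143, p* = 95.4686.
For a per-unit tax t: Δq = t/0.35, so DWL = ½·t·(t/0.35) = t²/0.7.
At t = 13: DWL = 241.429. At t = 22: DWL = 691.429.
Ratio = (22/13)² = 2.864.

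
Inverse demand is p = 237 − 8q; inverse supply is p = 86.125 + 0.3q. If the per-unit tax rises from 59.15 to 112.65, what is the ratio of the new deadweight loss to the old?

3.627

Competitive equilibrium: 237 − 8q = 86.125 + 0.3q → q* = 18.1777, p* = 91.5783.
For a per-unit tax t: Δq = t/8.3, so DWL = ½·t·(t/8.3) = t²/16.6.
At t = 59.15: DWL = 210.766. At t = 112.65: DWL = 764.459.
Ratio = (112.65/59.15)² = 3.627.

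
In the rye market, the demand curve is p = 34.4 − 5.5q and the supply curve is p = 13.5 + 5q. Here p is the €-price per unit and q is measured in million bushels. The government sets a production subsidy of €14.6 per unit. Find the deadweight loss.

Competitive equilibrium: 34.4 − 5.5q = 13.5 + 5q → q* = 1.9905, p* = 23.4524.
The subsidy lowers effective supply by 14.6: p = 5q − 1.1.
New quantity: 34.4 − 5.5q = 5q − 1.1 → q' = 3.381.
Overproduction Δq = 3.381 − 1.9905 = 1.3905; wedge = subsidy = 14.6.
Welfare loss = ½ × 1.3905 × 14.6 = €10.15 million.

€10.15 million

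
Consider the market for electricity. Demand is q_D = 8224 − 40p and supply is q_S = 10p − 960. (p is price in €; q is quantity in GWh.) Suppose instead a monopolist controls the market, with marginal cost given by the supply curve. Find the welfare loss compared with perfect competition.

In inverse form: demand p = 205.6 − 0.025q, supply p = 96 + 0.1q.
Competitive equilibrium: 205.6 − 0.025q = 96 + 0.1q → q* = 876.8, p* = 183.68.
Marginal revenue: MR = 205.6 − 0.05q. Set MR = MC: 205.6 − 0.05q = 96 + 0.1q → q_m = 730.6667.
Price p_m = 205.6 − 0.025·730.6667 = 187.3333; MC(q_m) = 96 + 0.1·730.6667 = 169.0667.
Competitive q* = 876.8, so Δq = 146.1333; wedge = 187.3333 − 169.0667 = 18.2666.
Deadweight loss = ½ × 146.1333 × 18.2666 = €1334.68.

€1334.68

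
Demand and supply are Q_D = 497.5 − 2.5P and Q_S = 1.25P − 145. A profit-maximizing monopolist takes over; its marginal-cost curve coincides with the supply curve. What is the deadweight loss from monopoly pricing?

In inverse form: demand P = 199 − 0.4Q, supply P = 116 + 0.8Q.
Competitive equilibrium: 199 − 0.4Q = 116 + 0.8Q → Q* = 69.1667, P* = 171.3333.
Marginal revenue: MR = 199 − 0.8Q. Set MR = MC: 199 − 0.8Q = 116 + 0.8Q → Q_m = 51.875.
Price P_m = 199 − 0.4·51.875 = 178.25; MC(Q_m) = 116 + 0.8·51.875 = 157.5.
Competitive Q* = 69.1667, so ΔQ = 17.2917; wedge = 178.25 − 157.5 = 20.75.
Deadweight loss = ½ × 17.2917 × 20.75 = 179.40.

179.40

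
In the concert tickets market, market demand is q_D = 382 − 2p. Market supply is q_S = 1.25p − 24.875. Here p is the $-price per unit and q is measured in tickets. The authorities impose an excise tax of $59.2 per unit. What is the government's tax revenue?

$5095.75

In inverse form: demand p = 191 − 0.5q, supply p = 19.9 + 0.8q.
Competitive equilibrium: 191 − 0.5q = 19.9 + 0.8q → q* = 131.6154, p* = 125.1923.
With the tax, the buyer price exceeds the seller price by 59.2: (191 − 0.5q) − (19.9 + 0.8q) = 59.2 → q' = 86.0769.
Tax revenue = 59.2 × 86.0769 = $5095.75.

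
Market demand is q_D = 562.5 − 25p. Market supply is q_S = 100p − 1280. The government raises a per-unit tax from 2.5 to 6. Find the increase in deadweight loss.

In inverse form: demand p = 22.5 − 0.04q, supply p = 12.8 + 0.01q.
Competitive equilibrium: 22.5 − 0.04q = 12.8 + 0.01q → q* = 194, p* = 14.74.
For a per-unit tax t: Δq = t/0.05, so DWL = ½·t·(t/0.05) = t²/0.1.
At t = 2.5: DWL = 62.5. At t = 6: DWL = 360.
Increase = 360 − 62.5 = 297.50.

297.50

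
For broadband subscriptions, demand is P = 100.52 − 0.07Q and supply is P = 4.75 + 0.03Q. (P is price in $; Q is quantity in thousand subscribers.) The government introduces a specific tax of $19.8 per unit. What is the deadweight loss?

$1960.20 thousand

Competitive equilibrium: 100.52 − 0.07Q = 4.75 + 0.03Q → Q* = 957.7, P* = 33.481.
With the tax, the buyer price exceeds the seller price by 19.8: (100.52 − 0.07Q) − (4.75 + 0.03Q) = 19.8 → Q' = 759.7.
ΔQ = 957.7 − 759.7 = 198; the wedge equals the tax, 19.8.
Welfare loss = ½ × 198 × 19.8 = $1960.20 thousand.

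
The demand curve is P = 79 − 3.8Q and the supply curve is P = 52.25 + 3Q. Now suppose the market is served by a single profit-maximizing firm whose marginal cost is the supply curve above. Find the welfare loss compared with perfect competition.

6.76

Competitive equilibrium: 79 − 3.8Q = 52.25 + 3Q → Q* = 3.9338, P* = 64.0515.
Marginal revenue: MR = 79 − 7.6Q. Set MR = MC: 79 − 7.6Q = 52.25 + 3Q → Q_m = 2.5236.
Price P_m = 79 − 3.8·2.5236 = 69.4103; MC(Q_m) = 52.25 + 3·2.5236 = 59.8208.
Competitive Q* = 3.9338, so ΔQ = 1.4102; wedge = 69.4103 − 59.8208 = 9.5895.
The triangle = ½ × 1.4102 × 9.5895 = 6.76.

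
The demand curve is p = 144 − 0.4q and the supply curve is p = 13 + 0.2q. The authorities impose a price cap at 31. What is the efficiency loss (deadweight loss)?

Competitive equilibrium: 144 − 0.4q = 13 + 0.2q → q* = 218.3333, p* = 56.6667.
At the ceiling p = 31, quantity supplied = (31 − 13)/0.2 = 90.
Willingness to pay at q' = 90: 144 − 0.4·90 = 108.
Δq = 218.3333 − 90 = 128.3333; wedge = 108 − 31 = 77.
Deadweight loss = ½ × 128.3333 × 77 = 4940.83.

4940.83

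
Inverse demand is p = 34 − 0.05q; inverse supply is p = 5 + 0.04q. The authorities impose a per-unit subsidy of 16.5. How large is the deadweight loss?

Competitive equilibrium: 34 − 0.05q = 5 + 0.04q → q* = 322.2222, p* = 17.8889.
The subsidy lowers effective supply by 16.5: p = 0.04q − 11.5.
New quantity: 34 − 0.05q = 0.04q − 11.5 → q' = 505.5556.
Overproduction Δq = 505.5556 − 322.2222 = 183.3334; wedge = subsidy = 16.5.
Deadweight loss = ½ × 183.3334 × 16.5 = 1512.50.

1512.50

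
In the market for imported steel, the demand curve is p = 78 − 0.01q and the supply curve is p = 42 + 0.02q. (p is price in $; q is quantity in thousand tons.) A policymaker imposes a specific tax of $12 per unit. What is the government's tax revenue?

$9600 thousand

Competitive equilibrium: 78 − 0.01q = 42 + 0.02q → q* = 1200, p* = 66.
With the tax, the buyer price exceeds the seller price by 12: (78 − 0.01q) − (42 + 0.02q) = 12 → q' = 800.
Tax revenue = 12 × 800 = $9600 thousand.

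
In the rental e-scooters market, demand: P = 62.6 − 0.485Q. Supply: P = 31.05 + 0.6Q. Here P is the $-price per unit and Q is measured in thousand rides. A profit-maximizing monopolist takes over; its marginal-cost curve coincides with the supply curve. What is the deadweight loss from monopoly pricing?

$43.77 thousand

Competitive equilibrium: 62.6 − 0.485Q = 31.05 + 0.6Q → Q* = 29.0783, P* = 48.497.
Marginal revenue: MR = 62.6 − 0.97Q. Set MR = MC: 62.6 − 0.97Q = 31.05 + 0.6Q → Q_m = 20.0955.
Price P_m = 62.6 − 0.485·20.0955 = 52.8537; MC(Q_m) = 31.05 + 0.6·20.0955 = 43.1073.
Competitive Q* = 29.0783, so ΔQ = 8.9828; wedge = 52.8537 − 43.1073 = 9.7464.
Deadweight loss = ½ × 8.9828 × 9.7464 = $43.77 thousand.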